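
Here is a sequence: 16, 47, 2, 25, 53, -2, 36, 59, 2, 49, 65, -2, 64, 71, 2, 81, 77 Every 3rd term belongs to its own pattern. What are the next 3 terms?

Read the sequence 3 terms at a time; column i is its own pattern.
Subsequence A = 16, 25, 36, 49, 64, 81: the squares 4², 5², 6², ….
Subsequence B = 47, 53, 59, 65, 71, 77: adding 6 each time.
Subsequence C = 2, -2, 2, -2, 2: alternating ±2.
The 18th slot belongs to subsequence C; its 6th term is -2.
The 19th slot belongs to subsequence A; its 7th term is 100.
Term 20 comes from subsequence B (its 7th entry): 83.

-2, 100, 83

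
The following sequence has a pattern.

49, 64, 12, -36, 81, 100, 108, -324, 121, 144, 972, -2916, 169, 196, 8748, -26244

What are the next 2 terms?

Positions follow the repeating pattern AABB; grouping by letter gives 2 tracks.
Stream A = 49, 64, 81, 100, 121, 144, 169, 196: perfect squares starting at 7².
Stream B = 12, -36, 108, -324, 972, -2916, 8748, -26244: geometric with ratio -3.
Term 17 comes from stream A (its 9th entry): 225.
Position 18 falls in stream A as its term 10, giving 256.

225, 256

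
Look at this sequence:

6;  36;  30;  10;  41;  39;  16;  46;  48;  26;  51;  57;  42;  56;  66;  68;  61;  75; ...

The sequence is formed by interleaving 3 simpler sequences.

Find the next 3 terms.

Read the sequence 3 terms at a time; column i is its own pattern.
Track A = 6, 10, 16, 26, 42, 68: a Fibonacci-like recurrence a_n = a_{n-1} + a_{n-2}.
Track B = 36, 41, 46, 51, 56, 61: arithmetic with common difference +5.
Track C = 30, 39, 48, 57, 66, 75: adding 9 each time.
Position 19 → track A, term 7 = 110.
The 20th slot belongs to track B; its 7th term is 66.
Position 21 → track C, term 7 = 84.

110, 66, 84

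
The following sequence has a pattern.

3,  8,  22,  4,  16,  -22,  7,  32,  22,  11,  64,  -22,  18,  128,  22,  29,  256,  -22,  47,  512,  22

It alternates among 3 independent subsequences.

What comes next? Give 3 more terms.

Read the sequence 3 terms at a time; column i is its own pattern.
Track A: 3, 4, 7, 11, 18, 29, 47 (a Fibonacci-like recurrence a_n = a_{n-1} + a_{n-2}).
Track B: 8, 16, 32, 64, 128, 256, 512 (powers of 2).
Track C: 22, -22, 22, -22, 22, -22, 22 (alternating ±22).
Term 22 comes from track A (its 8th entry): 76.
Position 23 falls in track B as its term 8, giving 1024.
Position 24 → track C, term 8 = -22.

76, 1024, -22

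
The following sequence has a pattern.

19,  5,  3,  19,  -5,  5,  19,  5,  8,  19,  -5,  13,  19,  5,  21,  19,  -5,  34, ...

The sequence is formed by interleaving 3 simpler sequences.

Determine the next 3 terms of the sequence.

19, 5, 55

Split by position mod 3 into 3 tracks.
Subsequence A is 19, 19, 19, 19, 19, 19, which is the constant sequence 19.
Subsequence B is 5, -5, 5, -5, 5, -5, which is oscillating between 5 and -5.
Subsequence C is 3, 5, 8, 13, 21, 34, which is Fibonacci-style (each term is the sum of the two before it).
Position 19 → subsequence A, term 7 = 19.
The 20th slot belongs to subsequence B; its 7th term is 5.
Position 21 → subsequence C, term 7 = 55.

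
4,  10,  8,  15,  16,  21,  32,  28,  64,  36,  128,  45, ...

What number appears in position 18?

78

Split by position mod 2 into 2 tracks.
Track A: 4, 8, 16, 32, 64, 128 (successive powers of 2).
Track B: 10, 15, 21, 28, 36, 45 (triangular numbers n(n+1)/2 for n = 4, 5, …).
Term 18 comes from track B (its 9th entry): 78.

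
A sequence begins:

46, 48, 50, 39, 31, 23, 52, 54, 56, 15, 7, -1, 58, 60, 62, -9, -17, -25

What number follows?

64

Positions follow the repeating pattern AAABBB; grouping by letter gives 2 tracks.
Track A: 46, 48, 50, 52, 54, 56, 58, 60, 62. Linear: a_n = 44 + 2·n.
Track B: 39, 31, 23, 15, 7, -1, -9, -17, -25. Subtracting 8 each time.
Position 19 → track A, term 10 = 64.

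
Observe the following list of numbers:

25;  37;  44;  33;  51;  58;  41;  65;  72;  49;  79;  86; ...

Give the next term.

The slot pattern repeats as ABB (period 3), so there are 2 interleaved tracks.
Subsequence A = 25, 33, 41, 49: arithmetic with common difference +8.
Subsequence B = 37, 44, 51, 58, 65, 72, 79, 86: arithmetic, step +7.
The 13th slot belongs to subsequence A; its 5th term is 57.

57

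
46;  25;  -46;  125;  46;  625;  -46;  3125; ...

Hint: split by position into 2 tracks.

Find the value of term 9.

Positions 1, 3, 5, … form one subsequence and positions 2, 4, 6, … form another.
Stream A = 46, -46, 46, -46: the oscillation 46·(−1)^(n+1).
Stream B = 25, 125, 625, 3125: successive powers of 5.
Term 9 comes from stream A (its 5th entry): 46.

46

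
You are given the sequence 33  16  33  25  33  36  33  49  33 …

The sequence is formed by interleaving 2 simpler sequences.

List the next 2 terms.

64, 33

Positions 1, 3, 5, … form one subsequence and positions 2, 4, 6, … form another.
Track A = 33, 33, 33, 33, 33: always 33.
Track B = 16, 25, 36, 49: perfect squares starting at 4².
Position 10 → track B, term 5 = 64.
The 11th slot belongs to track A; its 6th term is 33.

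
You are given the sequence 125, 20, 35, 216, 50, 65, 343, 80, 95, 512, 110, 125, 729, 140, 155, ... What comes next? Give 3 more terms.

1000, 170, 185

Reading positions in blocks of 3 reveals the pattern ABB — 2 tracks woven together.
Subsequence A = 125, 216, 343, 512, 729: consecutive cubes n³ from n = 5.
Subsequence B = 20, 35, 50, 65, 80, 95, 110, 125, 140, 155: adding 15 each time.
Position 16 falls in subsequence A as its term 6, giving 1000.
Term 17 comes from subsequence B (its 11th entry): 170.
Term 18 comes from subsequence B (its 12th entry): 185.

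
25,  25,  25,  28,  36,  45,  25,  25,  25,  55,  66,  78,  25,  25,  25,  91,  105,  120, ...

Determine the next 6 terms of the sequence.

25, 25, 25, 136, 153, 171

The slot pattern repeats as AAABBB (period 6), so there are 2 interleaved tracks.
Subsequence A is 25, 25, 25, 25, 25, 25, 25, 25, 25, which is constant 25.
Subsequence B is 28, 36, 45, 55, 66, 78, 91, 105, 120, which is triangular numbers starting at T_7.
Term 19 comes from subsequence A (its 10th entry): 25.
Position 20 → subsequence A, term 11 = 25.
Position 21 → subsequence A, term 12 = 25.
Position 22 falls in subsequence B as its term 10, giving 136.
Position 23 falls in subsequence B as its term 11, giving 153.
Term 24 comes from subsequence B (its 12th entry): 171.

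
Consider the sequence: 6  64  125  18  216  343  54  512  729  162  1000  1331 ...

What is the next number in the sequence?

486

Positions follow the repeating pattern ABB; grouping by letter gives 2 tracks.
Stream A: 6, 18, 54, 162. Geometric, ×3 each step.
Stream B: 64, 125, 216, 343, 512, 729, 1000, 1331. Perfect cubes starting at 4³.
The 13th slot belongs to stream A; its 5th term is 486.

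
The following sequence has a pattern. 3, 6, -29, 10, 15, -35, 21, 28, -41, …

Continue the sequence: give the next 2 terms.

36, 45

Positions follow the repeating pattern AAB; grouping by letter gives 2 tracks.
Stream A: 3, 6, 10, 15, 21, 28 (triangular numbers starting at T_2).
Stream B: -29, -35, -41 (arithmetic, step −6).
Term 10 comes from stream A (its 7th entry): 36.
Position 11 falls in stream A as its term 8, giving 45.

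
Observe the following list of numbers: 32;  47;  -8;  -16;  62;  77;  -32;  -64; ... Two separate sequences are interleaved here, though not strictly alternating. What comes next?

92

Positions follow the repeating pattern AABB; grouping by letter gives 2 tracks.
Track A = 32, 47, 62, 77: adding 15 each time.
Track B = -8, -16, -32, -64: multiplying by 2 each time.
Term 9 comes from track A (its 5th entry): 92.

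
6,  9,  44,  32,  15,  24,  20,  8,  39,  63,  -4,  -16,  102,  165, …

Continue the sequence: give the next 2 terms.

The slot pattern repeats as AABB (period 4), so there are 2 interleaved tracks.
Track A: 6, 9, 15, 24, 39, 63, 102, 165 — a Fibonacci-like recurrence a_n = a_{n-1} + a_{n-2}.
Track B: 44, 32, 20, 8, -4, -16 — subtracting 12 each time.
Position 15 falls in track B as its term 7, giving -28.
Position 16 → track B, term 8 = -40.

-28, -40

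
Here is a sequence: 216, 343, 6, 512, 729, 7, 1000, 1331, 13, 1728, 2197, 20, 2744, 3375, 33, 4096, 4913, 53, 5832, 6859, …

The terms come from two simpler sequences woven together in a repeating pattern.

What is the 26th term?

Reading positions in blocks of 3 reveals the pattern AAB — 2 tracks woven together.
Track A: 216, 343, 512, 729, 1000, 1331, 1728, 2197, 2744, 3375, 4096, 4913, 5832, 6859 — perfect cubes starting at 6³.
Track B: 6, 7, 13, 20, 33, 53 — a Fibonacci-like recurrence a_n = a_{n-1} + a_{n-2}.
The 26th slot belongs to track A; its 18th term is 12167.

12167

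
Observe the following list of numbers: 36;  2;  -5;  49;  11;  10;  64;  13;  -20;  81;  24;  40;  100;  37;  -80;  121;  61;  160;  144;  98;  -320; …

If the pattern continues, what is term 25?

196

The terms cycle through 3 interleaved subsequences.
Subsequence A: 36, 49, 64, 81, 100, 121, 144. Perfect squares starting at 6².
Subsequence B: 2, 11, 13, 24, 37, 61, 98. Fibonacci-style (each term is the sum of the two before it).
Subsequence C: -5, 10, -20, 40, -80, 160, -320. Geometric with ratio -2.
Term 25 comes from subsequence A (its 9th entry): 196.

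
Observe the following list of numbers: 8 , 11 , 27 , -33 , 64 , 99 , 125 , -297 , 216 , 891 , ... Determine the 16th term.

The terms cycle through 2 interleaved subsequences.
Stream A: 8, 27, 64, 125, 216. The cubes 2³, 3³, 4³, ….
Stream B: 11, -33, 99, -297, 891. Geometric with ratio -3.
Position 16 → stream B, term 8 = -24057.

-24057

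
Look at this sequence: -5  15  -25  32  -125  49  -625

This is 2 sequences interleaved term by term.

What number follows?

66

Positions 1, 3, 5, … form one subsequence and positions 2, 4, 6, … form another.
Stream A is -5, -25, -125, -625, which is geometric with ratio 5.
Stream B is 15, 32, 49, which is arithmetic, step +17.
Position 8 falls in stream B as its term 4, giving 66.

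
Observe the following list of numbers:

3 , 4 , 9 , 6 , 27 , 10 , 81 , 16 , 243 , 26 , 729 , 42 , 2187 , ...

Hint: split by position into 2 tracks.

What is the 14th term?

68

Positions 1, 3, 5, … form one subsequence and positions 2, 4, 6, … form another.
Stream A: 3, 9, 27, 81, 243, 729, 2187 — powers 3^1, 3^2, 3^3, ….
Stream B: 4, 6, 10, 16, 26, 42 — each term equals the sum of the previous two.
The 14th slot belongs to stream B; its 7th term is 68.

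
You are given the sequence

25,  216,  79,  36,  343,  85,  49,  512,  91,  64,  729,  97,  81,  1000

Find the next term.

103

Split by position mod 3: positions 1, 4, 7, … form one track, and each other residue class forms its own.
Track A: 25, 36, 49, 64, 81. Perfect squares starting at 5².
Track B: 216, 343, 512, 729, 1000. The cubes 6³, 7³, 8³, ….
Track C: 79, 85, 91, 97. Arithmetic, step +6.
The 15th slot belongs to track C; its 5th term is 103.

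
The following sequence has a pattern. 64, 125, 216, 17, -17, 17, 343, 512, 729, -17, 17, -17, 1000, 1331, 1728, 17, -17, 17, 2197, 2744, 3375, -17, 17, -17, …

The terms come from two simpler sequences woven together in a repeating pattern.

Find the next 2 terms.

4096, 4913

Positions follow the repeating pattern AAABBB; grouping by letter gives 2 tracks.
Subsequence A: 64, 125, 216, 343, 512, 729, 1000, 1331, 1728, 2197, 2744, 3375 — perfect cubes starting at 4³.
Subsequence B: 17, -17, 17, -17, 17, -17, 17, -17, 17, -17, 17, -17 — the oscillation 17·(−1)^(n+1).
Position 25 → subsequence A, term 13 = 4096.
Position 26 falls in subsequence A as its term 14, giving 4913.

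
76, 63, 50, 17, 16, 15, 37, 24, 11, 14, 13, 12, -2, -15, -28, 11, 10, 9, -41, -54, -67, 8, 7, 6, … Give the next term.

The slot pattern repeats as AAABBB (period 6), so there are 2 interleaved tracks.
Track A: 76, 63, 50, 37, 24, 11, -2, -15, -28, -41, -54, -67 (arithmetic with common difference −13).
Track B: 17, 16, 15, 14, 13, 12, 11, 10, 9, 8, 7, 6 (subtracting 1 each time).
Term 25 comes from track A (its 13th entry): -80.

-80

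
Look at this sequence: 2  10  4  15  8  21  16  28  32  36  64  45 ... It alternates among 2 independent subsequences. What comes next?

128

Positions 1, 3, 5, … form one subsequence and positions 2, 4, 6, … form another.
Subsequence A is 2, 4, 8, 16, 32, 64, which is powers 2^1, 2^2, 2^3, ….
Subsequence B is 10, 15, 21, 28, 36, 45, which is triangular numbers n(n+1)/2 for n = 4, 5, ….
Term 13 comes from subsequence A (its 7th entry): 128.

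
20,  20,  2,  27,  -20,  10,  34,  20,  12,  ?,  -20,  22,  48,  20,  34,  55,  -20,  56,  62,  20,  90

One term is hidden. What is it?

Split by position mod 3: positions 1, 4, 7, … form one track, and each other residue class forms its own.
Stream A: 20, 27, 34, ?, 48, 55, 62. Arithmetic with common difference +7.
Stream B: 20, -20, 20, -20, 20, -20, 20. The oscillation 20·(−1)^(n+1).
Stream C: 2, 10, 12, 22, 34, 56, 90. Each term equals the sum of the previous two.
Stream A's pattern makes the blank 41.

41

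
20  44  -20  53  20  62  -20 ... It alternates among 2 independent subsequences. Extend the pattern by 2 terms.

71, 20

Taking every 2nd term gives 2 separate tracks.
Track A: 20, -20, 20, -20 (oscillating between 20 and -20).
Track B: 44, 53, 62 (linear: a_n = 35 + 9·n).
Position 8 → track B, term 4 = 71.
Position 9 falls in track A as its term 5, giving 20.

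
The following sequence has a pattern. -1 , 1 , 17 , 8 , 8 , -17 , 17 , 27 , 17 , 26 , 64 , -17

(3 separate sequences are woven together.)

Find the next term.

35

Taking every 3rd term gives 3 separate tracks.
Track A: -1, 8, 17, 26 — arithmetic with common difference +9.
Track B: 1, 8, 27, 64 — perfect cubes starting at 1³.
Track C: 17, -17, 17, -17 — oscillating between 17 and -17.
Position 13 → track A, term 5 = 35.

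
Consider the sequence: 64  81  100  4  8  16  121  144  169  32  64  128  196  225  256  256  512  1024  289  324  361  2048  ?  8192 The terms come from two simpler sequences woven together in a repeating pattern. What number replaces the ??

Reading positions in blocks of 6 reveals the pattern AAABBB — 2 tracks woven together.
Subsequence A: 64, 81, 100, 121, 144, 169, 196, 225, 256, 289, 324, 361 (perfect squares starting at 8²).
Subsequence B: 4, 8, 16, 32, 64, 128, 256, 512, 1024, 2048, ?, 8192 (successive powers of 2).
Subsequence B's pattern makes the blank 4096.

4096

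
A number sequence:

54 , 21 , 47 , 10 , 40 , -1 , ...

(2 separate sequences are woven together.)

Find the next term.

33

Odd-indexed and even-indexed terms follow separate rules.
Stream A: 54, 47, 40 — linear: a_n = 61 − 7·n.
Stream B: 21, 10, -1 — subtracting 11 each time.
The 7th slot belongs to stream A; its 4th term is 33.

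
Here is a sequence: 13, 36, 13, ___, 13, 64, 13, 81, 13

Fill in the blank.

Odd-indexed and even-indexed terms follow separate rules.
Stream A: 13, 13, 13, 13, 13 (the constant sequence 13).
Stream B: 36, ?, 64, 81 (perfect squares starting at 6²).
Filling stream B at index 2 by its rule yields 49.

49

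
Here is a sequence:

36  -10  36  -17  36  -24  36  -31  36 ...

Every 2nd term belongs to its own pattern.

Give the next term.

-38

Odd-indexed and even-indexed terms follow separate rules.
Subsequence A: 36, 36, 36, 36, 36. The constant sequence 36.
Subsequence B: -10, -17, -24, -31. Subtracting 7 each time.
Position 10 falls in subsequence B as its term 5, giving -38.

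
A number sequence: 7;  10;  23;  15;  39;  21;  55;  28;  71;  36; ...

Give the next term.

Odd-indexed and even-indexed terms follow separate rules.
Subsequence A is 7, 23, 39, 55, 71, which is arithmetic, step +16.
Subsequence B is 10, 15, 21, 28, 36, which is triangular numbers n(n+1)/2 for n = 4, 5, ….
Term 11 comes from subsequence A (its 6th entry): 87.

87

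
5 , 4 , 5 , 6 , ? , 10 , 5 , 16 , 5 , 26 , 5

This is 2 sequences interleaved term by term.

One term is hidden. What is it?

Odd-indexed and even-indexed terms follow separate rules.
Stream A: 5, 5, ?, 5, 5, 5 — the constant sequence 5.
Stream B: 4, 6, 10, 16, 26 — Fibonacci-style (each term is the sum of the two before it).
Filling stream A at index 3 by its rule yields 5.

5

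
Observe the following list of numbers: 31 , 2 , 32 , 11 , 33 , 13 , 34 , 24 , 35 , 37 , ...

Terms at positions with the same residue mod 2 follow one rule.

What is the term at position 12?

Taking every 2nd term gives 2 separate tracks.
Track A = 31, 32, 33, 34, 35: arithmetic with common difference +1.
Track B = 2, 11, 13, 24, 37: each term equals the sum of the previous two.
Position 12 falls in track B as its term 6, giving 61.

61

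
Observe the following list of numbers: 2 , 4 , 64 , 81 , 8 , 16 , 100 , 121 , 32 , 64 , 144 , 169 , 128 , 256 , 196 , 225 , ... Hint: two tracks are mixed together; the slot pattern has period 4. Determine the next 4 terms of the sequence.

512, 1024, 256, 289

Reading positions in blocks of 4 reveals the pattern AABB — 2 tracks woven together.
Stream A: 2, 4, 8, 16, 32, 64, 128, 256 (successive powers of 2).
Stream B: 64, 81, 100, 121, 144, 169, 196, 225 (perfect squares starting at 8²).
Position 17 → stream A, term 9 = 512.
The 18th slot belongs to stream A; its 10th term is 1024.
The 19th slot belongs to stream B; its 9th term is 256.
The 20th slot belongs to stream B; its 10th term is 289.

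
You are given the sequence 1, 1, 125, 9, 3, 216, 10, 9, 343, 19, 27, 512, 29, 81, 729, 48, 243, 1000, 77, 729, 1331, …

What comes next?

125

Taking every 3rd term gives 3 separate tracks.
Stream A: 1, 9, 10, 19, 29, 48, 77 (Fibonacci-style (each term is the sum of the two before it)).
Stream B: 1, 3, 9, 27, 81, 243, 729 (powers of 3).
Stream C: 125, 216, 343, 512, 729, 1000, 1331 (consecutive cubes n³ from n = 5).
Position 22 → stream A, term 8 = 125.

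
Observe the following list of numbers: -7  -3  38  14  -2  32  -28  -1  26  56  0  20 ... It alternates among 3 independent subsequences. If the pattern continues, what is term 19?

-448

The terms cycle through 3 interleaved subsequences.
Stream A: -7, 14, -28, 56. Geometric with ratio -2.
Stream B: -3, -2, -1, 0. Arithmetic, step +1.
Stream C: 38, 32, 26, 20. Linear: a_n = 44 − 6·n.
Term 19 comes from stream A (its 7th entry): -448.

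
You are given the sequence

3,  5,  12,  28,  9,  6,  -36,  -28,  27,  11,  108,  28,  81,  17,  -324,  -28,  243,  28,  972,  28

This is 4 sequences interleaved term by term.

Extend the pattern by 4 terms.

Taking every 4th term gives 4 separate tracks.
Stream A is 3, 9, 27, 81, 243, which is powers of 3.
Stream B is 5, 6, 11, 17, 28, which is Fibonacci-style (each term is the sum of the two before it).
Stream C is 12, -36, 108, -324, 972, which is multiplying by -3 each time.
Stream D is 28, -28, 28, -28, 28, which is oscillating between 28 and -28.
The 21st slot belongs to stream A; its 6th term is 729.
Position 22 → stream B, term 6 = 45.
The 23rd slot belongs to stream C; its 6th term is -2916.
Position 24 falls in stream D as its term 6, giving -28.

729, 45, -2916, -28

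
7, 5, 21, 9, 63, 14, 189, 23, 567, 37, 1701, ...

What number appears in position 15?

Taking every 2nd term gives 2 separate tracks.
Track A is 7, 21, 63, 189, 567, 1701, which is multiplying by 3 each time.
Track B is 5, 9, 14, 23, 37, which is Fibonacci-style (each term is the sum of the two before it).
The 15th slot belongs to track A; its 8th term is 15309.

15309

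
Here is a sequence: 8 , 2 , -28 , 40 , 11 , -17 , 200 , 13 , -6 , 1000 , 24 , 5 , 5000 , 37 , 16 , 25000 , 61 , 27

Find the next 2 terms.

Split by position mod 3 into 3 tracks.
Track A: 8, 40, 200, 1000, 5000, 25000 (geometric with ratio 5).
Track B: 2, 11, 13, 24, 37, 61 (Fibonacci-style (each term is the sum of the two before it)).
Track C: -28, -17, -6, 5, 16, 27 (arithmetic, step +11).
Term 19 comes from track A (its 7th entry): 125000.
The 20th slot belongs to track B; its 7th term is 98.

125000, 98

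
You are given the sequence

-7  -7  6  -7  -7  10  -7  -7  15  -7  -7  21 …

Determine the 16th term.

The slot pattern repeats as AAB (period 3), so there are 2 interleaved tracks.
Stream A is -7, -7, -7, -7, -7, -7, -7, -7, which is the constant sequence -7.
Stream B is 6, 10, 15, 21, which is triangular numbers starting at T_3.
The 16th slot belongs to stream A; its 11th term is -7.

-7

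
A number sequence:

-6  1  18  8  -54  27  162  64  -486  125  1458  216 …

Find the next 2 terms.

-4374, 343

Odd-indexed and even-indexed terms follow separate rules.
Subsequence A: -6, 18, -54, 162, -486, 1458. Geometric with ratio -3.
Subsequence B: 1, 8, 27, 64, 125, 216. The cubes 1³, 2³, 3³, ….
Position 13 falls in subsequence A as its term 7, giving -4374.
Position 14 falls in subsequence B as its term 7, giving 343.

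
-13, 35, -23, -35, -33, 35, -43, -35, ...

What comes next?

-53

Taking every 2nd term gives 2 separate tracks.
Track A = -13, -23, -33, -43: linear: a_n = -3 − 10·n.
Track B = 35, -35, 35, -35: alternating ±35.
Term 9 comes from track A (its 5th entry): -53.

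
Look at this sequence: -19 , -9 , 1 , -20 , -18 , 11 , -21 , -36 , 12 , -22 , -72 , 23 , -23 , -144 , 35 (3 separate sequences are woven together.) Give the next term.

The terms cycle through 3 interleaved subsequences.
Track A: -19, -20, -21, -22, -23. Subtracting 1 each time.
Track B: -9, -18, -36, -72, -144. A geometric progression (common ratio 2).
Track C: 1, 11, 12, 23, 35. Fibonacci-style (each term is the sum of the two before it).
The 16th slot belongs to track A; its 6th term is -24.

-24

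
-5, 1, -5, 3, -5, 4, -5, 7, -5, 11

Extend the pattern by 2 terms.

Split by position mod 2 into 2 tracks.
Track A = -5, -5, -5, -5, -5: always -5.
Track B = 1, 3, 4, 7, 11: a Fibonacci-like recurrence a_n = a_{n-1} + a_{n-2}.
Position 11 falls in track A as its term 6, giving -5.
The 12th slot belongs to track B; its 6th term is 18.

-5, 18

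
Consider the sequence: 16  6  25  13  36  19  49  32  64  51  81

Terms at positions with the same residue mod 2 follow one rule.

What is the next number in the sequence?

83

Taking every 2nd term gives 2 separate tracks.
Stream A: 16, 25, 36, 49, 64, 81 — consecutive squares n² from n = 4.
Stream B: 6, 13, 19, 32, 51 — Fibonacci-style (each term is the sum of the two before it).
Term 12 comes from stream B (its 6th entry): 83.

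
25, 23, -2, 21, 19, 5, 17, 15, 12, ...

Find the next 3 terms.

13, 11, 19

Reading positions in blocks of 3 reveals the pattern AAB — 2 tracks woven together.
Track A = 25, 23, 21, 19, 17, 15: arithmetic, step −2.
Track B = -2, 5, 12: adding 7 each time.
Term 10 comes from track A (its 7th entry): 13.
Position 11 falls in track A as its term 8, giving 11.
Position 12 → track B, term 4 = 19.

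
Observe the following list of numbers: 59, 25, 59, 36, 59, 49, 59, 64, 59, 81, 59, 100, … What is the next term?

Positions 1, 3, 5, … form one subsequence and positions 2, 4, 6, … form another.
Stream A = 59, 59, 59, 59, 59, 59: always 59.
Stream B = 25, 36, 49, 64, 81, 100: perfect squares starting at 5².
Term 13 comes from stream A (its 7th entry): 59.

59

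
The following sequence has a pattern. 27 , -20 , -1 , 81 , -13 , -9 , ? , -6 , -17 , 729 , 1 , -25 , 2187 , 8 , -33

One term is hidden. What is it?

Split by position mod 3 into 3 tracks.
Track A = 27, 81, ?, 729, 2187: powers of 3.
Track B = -20, -13, -6, 1, 8: linear: a_n = -27 + 7·n.
Track C = -1, -9, -17, -25, -33: arithmetic with common difference −8.
Track A's pattern makes the blank 243.

243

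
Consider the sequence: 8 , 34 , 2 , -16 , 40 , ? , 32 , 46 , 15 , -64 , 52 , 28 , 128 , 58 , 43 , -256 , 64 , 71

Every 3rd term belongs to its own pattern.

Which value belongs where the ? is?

13

Taking every 3rd term gives 3 separate tracks.
Track A: 8, -16, 32, -64, 128, -256 — geometric, ×-2 each step.
Track B: 34, 40, 46, 52, 58, 64 — linear: a_n = 28 + 6·n.
Track C: 2, ?, 15, 28, 43, 71 — each term equals the sum of the previous two.
Track C's pattern makes the blank 13.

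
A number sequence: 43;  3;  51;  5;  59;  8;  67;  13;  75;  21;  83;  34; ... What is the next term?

91

Taking every 2nd term gives 2 separate tracks.
Track A: 43, 51, 59, 67, 75, 83. Linear: a_n = 35 + 8·n.
Track B: 3, 5, 8, 13, 21, 34. Fibonacci-style (each term is the sum of the two before it).
Position 13 → track A, term 7 = 91.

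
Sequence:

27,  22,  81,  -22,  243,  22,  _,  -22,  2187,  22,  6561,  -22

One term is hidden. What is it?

729

The terms cycle through 2 interleaved subsequences.
Track A is 27, 81, 243, ?, 2187, 6561, which is successive powers of 3.
Track B is 22, -22, 22, -22, 22, -22, which is alternating ±22.
The gap is track A's term 4; the rule gives 729.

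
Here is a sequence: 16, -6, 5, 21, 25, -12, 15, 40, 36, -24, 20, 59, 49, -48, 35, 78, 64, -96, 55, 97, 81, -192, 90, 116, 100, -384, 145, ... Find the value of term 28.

135

Taking every 4th term gives 4 separate tracks.
Stream A = 16, 25, 36, 49, 64, 81, 100: the squares 4², 5², 6², ….
Stream B = -6, -12, -24, -48, -96, -192, -384: geometric, ×2 each step.
Stream C = 5, 15, 20, 35, 55, 90, 145: each term equals the sum of the previous two.
Stream D = 21, 40, 59, 78, 97, 116: adding 19 each time.
The 28th slot belongs to stream D; its 7th term is 135.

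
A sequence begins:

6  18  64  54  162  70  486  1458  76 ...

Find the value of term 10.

Positions follow the repeating pattern AAB; grouping by letter gives 2 tracks.
Track A is 6, 18, 54, 162, 486, 1458, which is geometric with ratio 3.
Track B is 64, 70, 76, which is arithmetic, step +6.
Position 10 → track A, term 7 = 4374.

4374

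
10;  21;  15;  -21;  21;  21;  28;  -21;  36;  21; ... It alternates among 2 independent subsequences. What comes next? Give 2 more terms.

45, -21

Taking every 2nd term gives 2 separate tracks.
Track A: 10, 15, 21, 28, 36 (the triangular numbers T_4, T_5, …).
Track B: 21, -21, 21, -21, 21 (the oscillation 21·(−1)^(n+1)).
The 11th slot belongs to track A; its 6th term is 45.
Term 12 comes from track B (its 6th entry): -21.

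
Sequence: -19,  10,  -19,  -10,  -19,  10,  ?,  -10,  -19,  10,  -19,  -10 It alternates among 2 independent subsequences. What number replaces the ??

-19

Odd-indexed and even-indexed terms follow separate rules.
Track A: -19, -19, -19, ?, -19, -19. The constant sequence -19.
Track B: 10, -10, 10, -10, 10, -10. The oscillation 10·(−1)^(n+1).
Filling track A at index 4 by its rule yields -19.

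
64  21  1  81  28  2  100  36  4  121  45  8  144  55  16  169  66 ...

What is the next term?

32

The terms cycle through 3 interleaved subsequences.
Subsequence A: 64, 81, 100, 121, 144, 169 — perfect squares starting at 8².
Subsequence B: 21, 28, 36, 45, 55, 66 — triangular numbers starting at T_6.
Subsequence C: 1, 2, 4, 8, 16 — powers 2^0, 2^1, 2^2, ….
The 18th slot belongs to subsequence C; its 6th term is 32.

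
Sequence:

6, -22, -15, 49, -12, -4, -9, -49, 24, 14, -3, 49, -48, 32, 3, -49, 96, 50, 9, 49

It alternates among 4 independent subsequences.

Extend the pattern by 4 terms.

The terms cycle through 4 interleaved subsequences.
Stream A is 6, -12, 24, -48, 96, which is geometric with ratio -2.
Stream B is -22, -4, 14, 32, 50, which is adding 18 each time.
Stream C is -15, -9, -3, 3, 9, which is adding 6 each time.
Stream D is 49, -49, 49, -49, 49, which is the oscillation 49·(−1)^(n+1).
Position 21 falls in stream A as its term 6, giving -192.
Term 22 comes from stream B (its 6th entry): 68.
Position 23 falls in stream C as its term 6, giving 15.
Position 24 falls in stream D as its term 6, giving -49.

-192, 68, 15, -49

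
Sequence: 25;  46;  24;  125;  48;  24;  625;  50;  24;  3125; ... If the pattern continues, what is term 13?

The terms cycle through 3 interleaved subsequences.
Stream A: 25, 125, 625, 3125 (powers 5^2, 5^3, 5^4, …).
Stream B: 46, 48, 50 (arithmetic with common difference +2).
Stream C: 24, 24, 24 (the constant sequence 24).
The 13th slot belongs to stream A; its 5th term is 15625.

15625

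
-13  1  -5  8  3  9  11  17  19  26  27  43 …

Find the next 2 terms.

35, 69

The terms cycle through 2 interleaved subsequences.
Track A: -13, -5, 3, 11, 19, 27. Arithmetic with common difference +8.
Track B: 1, 8, 9, 17, 26, 43. A Fibonacci-like recurrence a_n = a_{n-1} + a_{n-2}.
The 13th slot belongs to track A; its 7th term is 35.
Term 14 comes from track B (its 7th entry): 69.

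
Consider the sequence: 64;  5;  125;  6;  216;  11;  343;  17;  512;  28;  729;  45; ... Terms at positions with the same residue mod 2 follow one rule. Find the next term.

1000

Taking every 2nd term gives 2 separate tracks.
Subsequence A: 64, 125, 216, 343, 512, 729. The cubes 4³, 5³, 6³, ….
Subsequence B: 5, 6, 11, 17, 28, 45. A Fibonacci-like recurrence a_n = a_{n-1} + a_{n-2}.
Term 13 comes from subsequence A (its 7th entry): 1000.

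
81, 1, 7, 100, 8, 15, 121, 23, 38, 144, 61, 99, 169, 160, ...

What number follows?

259

The slot pattern repeats as ABB (period 3), so there are 2 interleaved tracks.
Track A: 81, 100, 121, 144, 169. Consecutive squares n² from n = 9.
Track B: 1, 7, 8, 15, 23, 38, 61, 99, 160. A Fibonacci-like recurrence a_n = a_{n-1} + a_{n-2}.
Position 15 falls in track B as its term 10, giving 259.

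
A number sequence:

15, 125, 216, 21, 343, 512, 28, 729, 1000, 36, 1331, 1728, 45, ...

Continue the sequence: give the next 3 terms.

2197, 2744, 55

The slot pattern repeats as ABB (period 3), so there are 2 interleaved tracks.
Track A is 15, 21, 28, 36, 45, which is triangular numbers starting at T_5.
Track B is 125, 216, 343, 512, 729, 1000, 1331, 1728, which is consecutive cubes n³ from n = 5.
The 14th slot belongs to track B; its 9th term is 2197.
Position 15 falls in track B as its term 10, giving 2744.
Term 16 comes from track A (its 6th entry): 55.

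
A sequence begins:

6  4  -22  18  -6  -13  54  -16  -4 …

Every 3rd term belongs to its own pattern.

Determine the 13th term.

486

Read the sequence 3 terms at a time; column i is its own pattern.
Track A is 6, 18, 54, which is geometric, ×3 each step.
Track B is 4, -6, -16, which is arithmetic, step −10.
Track C is -22, -13, -4, which is linear: a_n = -31 + 9·n.
Term 13 comes from track A (its 5th entry): 486.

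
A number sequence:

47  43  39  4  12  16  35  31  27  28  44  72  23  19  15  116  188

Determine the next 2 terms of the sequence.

Reading positions in blocks of 6 reveals the pattern AAABBB — 2 tracks woven together.
Stream A: 47, 43, 39, 35, 31, 27, 23, 19, 15 (subtracting 4 each time).
Stream B: 4, 12, 16, 28, 44, 72, 116, 188 (each term equals the sum of the previous two).
Position 18 falls in stream B as its term 9, giving 304.
Term 19 comes from stream A (its 10th entry): 11.

304, 11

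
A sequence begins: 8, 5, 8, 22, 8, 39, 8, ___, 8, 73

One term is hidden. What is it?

56

Split by position mod 2 into 2 tracks.
Subsequence A: 8, 8, 8, 8, 8 — the constant sequence 8.
Subsequence B: 5, 22, 39, ?, 73 — linear: a_n = -12 + 17·n.
Subsequence B's pattern makes the blank 56.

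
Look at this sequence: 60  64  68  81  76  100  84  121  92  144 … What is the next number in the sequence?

The terms cycle through 2 interleaved subsequences.
Track A: 60, 68, 76, 84, 92. Adding 8 each time.
Track B: 64, 81, 100, 121, 144. Consecutive squares n² from n = 8.
Term 11 comes from track A (its 6th entry): 100.

100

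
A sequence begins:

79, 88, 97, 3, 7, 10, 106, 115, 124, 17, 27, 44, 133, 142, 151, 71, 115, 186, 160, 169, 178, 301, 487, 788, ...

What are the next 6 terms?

187, 196, 205, 1275, 2063, 3338

Reading positions in blocks of 6 reveals the pattern AAABBB — 2 tracks woven together.
Track A is 79, 88, 97, 106, 115, 124, 133, 142, 151, 160, 169, 178, which is adding 9 each time.
Track B is 3, 7, 10, 17, 27, 44, 71, 115, 186, 301, 487, 788, which is each term equals the sum of the previous two.
Position 25 → track A, term 13 = 187.
Position 26 falls in track A as its term 14, giving 196.
Position 27 falls in track A as its term 15, giving 205.
Position 28 → track B, term 13 = 1275.
Position 29 → track B, term 14 = 2063.
Position 30 falls in track B as its term 15, giving 3338.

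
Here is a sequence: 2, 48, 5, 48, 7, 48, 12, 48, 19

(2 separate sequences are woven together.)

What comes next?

The terms cycle through 2 interleaved subsequences.
Track A = 2, 5, 7, 12, 19: a Fibonacci-like recurrence a_n = a_{n-1} + a_{n-2}.
Track B = 48, 48, 48, 48: constant 48.
Position 10 → track B, term 5 = 48.

48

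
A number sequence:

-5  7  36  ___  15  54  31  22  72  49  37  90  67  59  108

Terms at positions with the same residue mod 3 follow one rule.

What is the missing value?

13

Taking every 3rd term gives 3 separate tracks.
Stream A: -5, ?, 31, 49, 67 — arithmetic with common difference +18.
Stream B: 7, 15, 22, 37, 59 — each term equals the sum of the previous two.
Stream C: 36, 54, 72, 90, 108 — arithmetic with common difference +18.
Filling stream A at index 2 by its rule yields 13.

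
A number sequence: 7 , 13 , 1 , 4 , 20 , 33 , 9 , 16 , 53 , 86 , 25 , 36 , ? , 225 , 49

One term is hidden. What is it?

139

Positions follow the repeating pattern AABB; grouping by letter gives 2 tracks.
Track A is 7, 13, 20, 33, 53, 86, ?, 225, which is each term equals the sum of the previous two.
Track B is 1, 4, 9, 16, 25, 36, 49, which is consecutive squares n² from n = 1.
The gap is track A's term 7; the rule gives 139.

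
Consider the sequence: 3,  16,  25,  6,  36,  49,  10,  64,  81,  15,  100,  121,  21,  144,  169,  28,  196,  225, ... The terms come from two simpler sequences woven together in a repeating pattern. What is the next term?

36

Reading positions in blocks of 3 reveals the pattern ABB — 2 tracks woven together.
Stream A: 3, 6, 10, 15, 21, 28 — triangular numbers n(n+1)/2 for n = 2, 3, ….
Stream B: 16, 25, 36, 49, 64, 81, 100, 121, 144, 169, 196, 225 — the squares 4², 5², 6², ….
Position 19 → stream A, term 7 = 36.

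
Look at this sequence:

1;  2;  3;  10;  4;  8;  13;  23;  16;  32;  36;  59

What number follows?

Positions follow the repeating pattern AABB; grouping by letter gives 2 tracks.
Subsequence A: 1, 2, 4, 8, 16, 32 (powers of 2).
Subsequence B: 3, 10, 13, 23, 36, 59 (Fibonacci-style (each term is the sum of the two before it)).
Term 13 comes from subsequence A (its 7th entry): 64.

64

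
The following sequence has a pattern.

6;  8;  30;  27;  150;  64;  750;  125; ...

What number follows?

The terms cycle through 2 interleaved subsequences.
Subsequence A: 6, 30, 150, 750. Multiplying by 5 each time.
Subsequence B: 8, 27, 64, 125. The cubes 2³, 3³, 4³, ….
Term 9 comes from subsequence A (its 5th entry): 3750.

3750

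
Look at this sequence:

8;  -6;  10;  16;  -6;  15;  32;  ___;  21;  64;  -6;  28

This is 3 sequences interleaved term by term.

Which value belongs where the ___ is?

-6

The terms cycle through 3 interleaved subsequences.
Stream A: 8, 16, 32, 64. Powers of 2.
Stream B: -6, -6, ?, -6. Constant -6.
Stream C: 10, 15, 21, 28. The triangular numbers T_4, T_5, ….
So the missing entry in stream B is -6.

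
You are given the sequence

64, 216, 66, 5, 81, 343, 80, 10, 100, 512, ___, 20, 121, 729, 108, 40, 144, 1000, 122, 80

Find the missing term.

94

Read the sequence 4 terms at a time; column i is its own pattern.
Track A: 64, 81, 100, 121, 144. The squares 8², 9², 10², ….
Track B: 216, 343, 512, 729, 1000. Perfect cubes starting at 6³.
Track C: 66, 80, ?, 108, 122. Arithmetic, step +14.
Track D: 5, 10, 20, 40, 80. Geometric, ×2 each step.
So the missing entry in track C is 94.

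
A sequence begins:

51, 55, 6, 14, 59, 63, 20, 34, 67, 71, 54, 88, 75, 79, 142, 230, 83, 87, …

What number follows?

Reading positions in blocks of 4 reveals the pattern AABB — 2 tracks woven together.
Subsequence A: 51, 55, 59, 63, 67, 71, 75, 79, 83, 87 — arithmetic, step +4.
Subsequence B: 6, 14, 20, 34, 54, 88, 142, 230 — Fibonacci-style (each term is the sum of the two before it).
The 19th slot belongs to subsequence B; its 9th term is 372.

372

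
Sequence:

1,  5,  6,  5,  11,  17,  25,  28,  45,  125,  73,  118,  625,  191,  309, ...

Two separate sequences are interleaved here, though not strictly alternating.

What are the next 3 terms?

3125, 500, 809

Reading positions in blocks of 3 reveals the pattern ABB — 2 tracks woven together.
Stream A is 1, 5, 25, 125, 625, which is powers 5^0, 5^1, 5^2, ….
Stream B is 5, 6, 11, 17, 28, 45, 73, 118, 191, 309, which is each term equals the sum of the previous two.
The 16th slot belongs to stream A; its 6th term is 3125.
Position 17 → stream B, term 11 = 500.
Term 18 comes from stream B (its 12th entry): 809.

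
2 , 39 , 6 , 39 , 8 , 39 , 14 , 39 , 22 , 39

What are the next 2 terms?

Odd-indexed and even-indexed terms follow separate rules.
Track A: 2, 6, 8, 14, 22 — a Fibonacci-like recurrence a_n = a_{n-1} + a_{n-2}.
Track B: 39, 39, 39, 39, 39 — constant 39.
Position 11 falls in track A as its term 6, giving 36.
The 12th slot belongs to track B; its 6th term is 39.

36, 39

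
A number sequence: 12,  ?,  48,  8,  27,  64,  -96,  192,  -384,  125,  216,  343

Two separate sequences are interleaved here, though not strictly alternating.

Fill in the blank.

Reading positions in blocks of 6 reveals the pattern AAABBB — 2 tracks woven together.
Track A = 12, ?, 48, -96, 192, -384: a geometric progression (common ratio -2).
Track B = 8, 27, 64, 125, 216, 343: consecutive cubes n³ from n = 2.
The gap is track A's term 2; the rule gives -24.

-24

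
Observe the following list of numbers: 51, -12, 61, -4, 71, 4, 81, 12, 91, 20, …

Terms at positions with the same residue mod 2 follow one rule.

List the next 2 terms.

101, 28

The terms cycle through 2 interleaved subsequences.
Track A is 51, 61, 71, 81, 91, which is adding 10 each time.
Track B is -12, -4, 4, 12, 20, which is arithmetic, step +8.
Term 11 comes from track A (its 6th entry): 101.
Term 12 comes from track B (its 6th entry): 28.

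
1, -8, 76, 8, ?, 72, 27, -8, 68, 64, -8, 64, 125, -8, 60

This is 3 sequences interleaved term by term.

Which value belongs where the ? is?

Split by position mod 3 into 3 tracks.
Track A is 1, 8, 27, 64, 125, which is perfect cubes starting at 1³.
Track B is -8, ?, -8, -8, -8, which is constant -8.
Track C is 76, 72, 68, 64, 60, which is arithmetic, step −4.
So the missing entry in track B is -8.

-8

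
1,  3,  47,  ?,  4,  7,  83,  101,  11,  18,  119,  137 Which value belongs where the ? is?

The slot pattern repeats as AABB (period 4), so there are 2 interleaved tracks.
Stream A: 1, 3, 4, 7, 11, 18. Fibonacci-style (each term is the sum of the two before it).
Stream B: 47, ?, 83, 101, 119, 137. Arithmetic with common difference +18.
Stream B's pattern makes the blank 65.

65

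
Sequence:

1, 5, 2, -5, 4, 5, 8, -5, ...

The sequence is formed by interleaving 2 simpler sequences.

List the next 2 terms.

16, 5

Positions 1, 3, 5, … form one subsequence and positions 2, 4, 6, … form another.
Subsequence A: 1, 2, 4, 8 — powers 2^0, 2^1, 2^2, ….
Subsequence B: 5, -5, 5, -5 — alternating ±5.
The 9th slot belongs to subsequence A; its 5th term is 16.
Term 10 comes from subsequence B (its 5th entry): 5.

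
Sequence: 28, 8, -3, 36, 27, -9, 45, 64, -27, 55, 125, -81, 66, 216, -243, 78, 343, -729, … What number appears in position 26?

1000

Split by position mod 3: positions 1, 4, 7, … form one track, and each other residue class forms its own.
Stream A = 28, 36, 45, 55, 66, 78: triangular numbers starting at T_7.
Stream B = 8, 27, 64, 125, 216, 343: perfect cubes starting at 2³.
Stream C = -3, -9, -27, -81, -243, -729: geometric with ratio 3.
Term 26 comes from stream B (its 9th entry): 1000.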